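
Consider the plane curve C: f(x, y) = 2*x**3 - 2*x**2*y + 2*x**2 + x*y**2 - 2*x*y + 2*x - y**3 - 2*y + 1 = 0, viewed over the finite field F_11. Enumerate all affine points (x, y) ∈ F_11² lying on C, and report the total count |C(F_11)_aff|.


Affine F_11-points: {(0, 2), (1, 6), (2, 3), (3, 1), (4, 5), (5, 1), (5, 3), (6, 0), (6, 3), (8, 4), (9, 0), (10, 7)}; count = 12.

For each of the 121 pairs (x, y) ∈ F_11², evaluate f(x, y) mod 11. Record the zeros.
  x = 0: [0↦1, 1↦9, 2↦0, 3↦1, 4↦6, 5↦9, 6↦4, 7↦7, 8↦1, 9↦2, 10↦4]  zeros at y ∈ {2}
  x = 1: [0↦7, 1↦1, 2↦2, 3↦4, 4↦1, 5↦9, 6↦0, 7↦1, 8↦6, 9↦9, 10↦4]  zeros at y ∈ {6}
  x = 2: [0↦7, 1↦5, 2↦1, 3↦0, 4↦7, 5↦5, 6↦10, 7↦5, 8↦6, 9↦7, 10↦2]  zeros at y ∈ {3}
  x = 3: [0↦2, 1↦0, 2↦9, 3↦1, 4↦3, 5↦9, 6↦2, 7↦9, 8↦2, 9↦8, 10↦10]  zeros at y ∈ {1}
  x = 4: [0↦4, 1↦9, 2↦5, 3↦8, 4↦1, 5↦0, 6↦10, 7↦3, 8↦6, 9↦2, 10↦7]  zeros at y ∈ {5}
  x = 5: [0↦3, 1↦0, 2↦1, 3↦0, 4↦2, 5↦1, 6↦2, 7↦10, 8↦8, 9↦1, 10↦5]  zeros at y ∈ {1, 3}
  x = 6: [0↦0, 1↦7, 2↦9, 3↦0, 4↦7, 5↦2, 6↦1, 7↦9, 8↦9, 9↦6, 10↦5]  zeros at y ∈ {0, 3}
  x = 7: [0↦7, 1↦9, 2↦8, 3↦9, 4↦6, 5↦4, 6↦8, 7↦1, 8↦10, 9↦7, 10↦8]  zeros at y ∈ ∅
  x = 8: [0↦3, 1↦7, 2↦10, 3↦6, 4↦0, 5↦8, 6↦2, 7↦9, 8↦1, 9↦5, 10↦4]  zeros at y ∈ {4}
  x = 9: [0↦0, 1↦2, 2↦5, 3↦3, 4↦1, 5↦4, 6↦6, 7↦1, 8↦5, 9↦1, 10↦5]  zeros at y ∈ {0}
  x = 10: [0↦10, 1↦6, 2↦5, 3↦1, 4↦10, 5↦4, 6↦10, 7↦0, 8↦1, 9↦7, 10↦1]  zeros at y ∈ {7}
Collecting zeros: affine points = {(0, 2), (1, 6), (2, 3), (3, 1), (4, 5), (5, 1), (5, 3), (6, 0), (6, 3), (8, 4), (9, 0), (10, 7)}.
Total count |C(F_11)_aff| = 12.


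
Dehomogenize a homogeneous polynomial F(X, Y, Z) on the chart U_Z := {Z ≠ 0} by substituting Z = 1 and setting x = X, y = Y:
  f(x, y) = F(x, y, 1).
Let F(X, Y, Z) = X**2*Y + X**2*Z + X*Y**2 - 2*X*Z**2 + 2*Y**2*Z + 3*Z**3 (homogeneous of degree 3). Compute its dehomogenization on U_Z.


f(x, y) = x**2*y + x**2 + x*y**2 - 2*x + 2*y**2 + 3

On U_Z we set Z = 1. Each monomial c·X^i·Y^j·Z^k in F becomes c·x^i·y^j·1^k = c·x^i·y^j.
Substituting Z = 1: F(X, Y, 1) = x**2*y + x**2 + x*y**2 - 2*x + 2*y**2 + 3.
Note: deg(f) ≤ deg(F) = 3; strict inequality happens when F is divisible by Z (lost terms).


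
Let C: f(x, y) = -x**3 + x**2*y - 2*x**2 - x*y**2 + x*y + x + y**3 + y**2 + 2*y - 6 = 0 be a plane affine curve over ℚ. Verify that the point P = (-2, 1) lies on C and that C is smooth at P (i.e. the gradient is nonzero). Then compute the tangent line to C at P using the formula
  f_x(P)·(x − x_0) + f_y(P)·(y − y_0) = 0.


Tangent line at P: -7*x + 13*y - 27 = 0.

Step 1: f(-2, 1) = 0, so P lies on C.
Step 2: partial derivatives
  f_x(x, y) = -3*x**2 + 2*x*y - 4*x - y**2 + y + 1, f_y(x, y) = x**2 - 2*x*y + x + 3*y**2 + 2*y + 2.
  f_x(P) = -7, f_y(P) = 13 (gradient nonzero, so P is smooth).
Step 3: tangent line at P: -7·(x − -2) + 13·(y − 1) = 0.
Expanding: -7*x + 13*y - 27 = 0.


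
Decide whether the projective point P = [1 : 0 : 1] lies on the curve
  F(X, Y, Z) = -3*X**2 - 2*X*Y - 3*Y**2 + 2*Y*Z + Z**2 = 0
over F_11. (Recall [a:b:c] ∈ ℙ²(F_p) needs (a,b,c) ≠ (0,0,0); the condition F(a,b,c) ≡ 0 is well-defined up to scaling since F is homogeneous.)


F(1,0,1) ≡ 9 (mod 11); P is NOT on the curve.

Evaluate F(1, 0, 1) term-by-term (mod 11).
  -3*X**2 ↦ -3·1·1·1 = -3
  -2*X*Y ↦ -2·1·0·1 = 0
  -3*Y**2 ↦ -3·1·0·1 = 0
  2*Y*Z ↦ 2·1·0·1 = 0
  Z**2 ↦ 1·1·1·1 = 1
Sum: F(1, 0, 1) = (-3) + (0) + (0) + (0) + (1) = -2.
Reducing mod 11: -2 ≡ 9 (mod 11).
Since F(a, b, c) ≡ 9 ≠ 0 (mod 11), P does NOT lie on the curve.


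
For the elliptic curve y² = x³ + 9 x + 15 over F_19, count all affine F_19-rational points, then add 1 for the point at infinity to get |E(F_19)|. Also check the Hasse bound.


Affine points = {(1, 5), (1, 14), (4, 1), (4, 18), (6, 0), (11, 1), (11, 18), (13, 7), (13, 12), (14, 4), (14, 15), (18, 9), (18, 10)}; affine count = 13; |E(F_19)| = 14.

Discriminant check: Δ ∝ 4a³ + 27b² = 4·9³ + 27·15² = 4·729 + 27·225 ≡ 4 (mod 19). Nonzero ⇒ E is nonsingular.
For each x ∈ F_19, compute rhs = x³ + 9·x + 15 mod 19, then count y ∈ F_19 with y² ≡ rhs.
  x = 0: rhs = 15, matching y values: none (0 points).
  x = 1: rhs = 6, matching y values: 5, 14 (2 points).
  x = 2: rhs = 3, matching y values: none (0 points).
  x = 3: rhs = 12, matching y values: none (0 points).
  x = 4: rhs = 1, matching y values: 1, 18 (2 points).
  x = 5: rhs = 14, matching y values: none (0 points).
  x = 6: rhs = 0, matching y values: 0 (1 points).
  x = 7: rhs = 3, matching y values: none (0 points).
  x = 8: rhs = 10, matching y values: none (0 points).
  x = 9: rhs = 8, matching y values: none (0 points).
  x = 10: rhs = 3, matching y values: none (0 points).
  x = 11: rhs = 1, matching y values: 1, 18 (2 points).
  x = 12: rhs = 8, matching y values: none (0 points).
  x = 13: rhs = 11, matching y values: 7, 12 (2 points).
  x = 14: rhs = 16, matching y values: 4, 15 (2 points).
  x = 15: rhs = 10, matching y values: none (0 points).
  x = 16: rhs = 18, matching y values: none (0 points).
  x = 17: rhs = 8, matching y values: none (0 points).
  x = 18: rhs = 5, matching y values: 9, 10 (2 points).
Total affine count: 13.
Full point count |E(F_19)| = 13 + 1 = 14.
Hasse bound: |14 − (19+1)| = |-6| = 6 ≤ 2√19 ≈ 8.7178 ✓.


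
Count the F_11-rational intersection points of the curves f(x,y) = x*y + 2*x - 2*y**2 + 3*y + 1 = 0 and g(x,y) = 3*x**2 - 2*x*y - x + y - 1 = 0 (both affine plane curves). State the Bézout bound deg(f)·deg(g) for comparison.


Common zeros: {(5, 4)}; count = 1; Bézout bound = 4.

deg(f) = 2, deg(g) = 2, so Bézout bound = 4.
Scan x ∈ F_11. For each x, list the y ∈ F_11 with f(x, y) ≡ 0 and those with g(x, y) ≡ 0 (mod 11); the common zeros in that column are the intersection.
  x = 0: f ≡ 0 at y ∈ ∅; g ≡ 0 at y ∈ {1}; common: ∅.
  x = 1: f ≡ 0 at y ∈ ∅; g ≡ 0 at y ∈ {1}; common: ∅.
  x = 2: f ≡ 0 at y ∈ ∅; g ≡ 0 at y ∈ {3}; common: ∅.
  x = 3: f ≡ 0 at y ∈ {1, 2}; g ≡ 0 at y ∈ {9}; common: ∅.
  x = 4: f ≡ 0 at y ∈ {10}; g ≡ 0 at y ∈ {3}; common: ∅.
  x = 5: f ≡ 0 at y ∈ {0, 4}; g ≡ 0 at y ∈ {4}; common: {4}.
  x = 6: f ≡ 0 at y ∈ {3, 7}; g ≡ 0 at y ∈ ∅; common: ∅.
  x = 7: f ≡ 0 at y ∈ {8}; g ≡ 0 at y ∈ {9}; common: ∅.
  x = 8: f ≡ 0 at y ∈ {5, 6}; g ≡ 0 at y ∈ {10}; common: ∅.
  x = 9: f ≡ 0 at y ∈ ∅; g ≡ 0 at y ∈ {4}; common: ∅.
  x = 10: f ≡ 0 at y ∈ ∅; g ≡ 0 at y ∈ {10}; common: ∅.
Collecting: common zeros = {(5, 4)}, so the count is 1.
Comparison with the Bézout bound: 1 ≤ 4 = deg(f)·deg(g), as expected for curves with no common component (the affine F_11-count falls short of the bound because intersections may lie at infinity, over extension fields, or carry multiplicity).


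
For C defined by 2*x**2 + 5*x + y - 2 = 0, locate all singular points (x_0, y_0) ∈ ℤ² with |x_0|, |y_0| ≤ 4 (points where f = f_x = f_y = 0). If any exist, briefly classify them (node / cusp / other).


No singular points in the scanned grid; C is smooth there.

Compute partial derivatives:
  f_x = 4*x + 5.
  f_y = 1.
f_y = 1 is a nonzero constant, so f_y never vanishes: no point (x, y) can satisfy f = f_x = f_y = 0. In particular no (x, y) ∈ {−4, ..., 4}² is singular; the curve is smooth.


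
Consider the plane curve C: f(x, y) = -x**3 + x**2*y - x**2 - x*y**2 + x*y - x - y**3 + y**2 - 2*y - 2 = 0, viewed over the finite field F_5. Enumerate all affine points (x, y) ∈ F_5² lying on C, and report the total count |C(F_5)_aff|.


Affine F_5-points: {(0, 2), (1, 0), (2, 2), (2, 3), (2, 4), (4, 2)}; count = 6.

For each of the 25 pairs (x, y) ∈ F_5², evaluate f(x, y) mod 5. Record the zeros.
  x = 0: [0↦3, 1↦1, 2↦0, 3↦4, 4↦2]  zeros at y ∈ {2}
  x = 1: [0↦0, 1↦4, 2↦2, 3↦3, 4↦1]  zeros at y ∈ {0}
  x = 2: [0↦4, 1↦1, 2↦0, 3↦0, 4↦0]  zeros at y ∈ {2, 3, 4}
  x = 3: [0↦4, 1↦1, 2↦3, 3↦4, 4↦3]  zeros at y ∈ ∅
  x = 4: [0↦4, 1↦3, 2↦0, 3↦4, 4↦4]  zeros at y ∈ {2}
Collecting zeros: affine points = {(0, 2), (1, 0), (2, 2), (2, 3), (2, 4), (4, 2)}.
Total count |C(F_5)_aff| = 6.


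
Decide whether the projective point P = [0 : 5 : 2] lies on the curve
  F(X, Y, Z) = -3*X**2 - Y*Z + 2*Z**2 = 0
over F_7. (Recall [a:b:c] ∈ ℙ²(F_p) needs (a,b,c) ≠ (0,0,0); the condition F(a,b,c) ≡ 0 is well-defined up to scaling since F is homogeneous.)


F(0,5,2) ≡ 5 (mod 7); P is NOT on the curve.

Evaluate F(0, 5, 2) term-by-term (mod 7).
  -3*X**2 ↦ -3·0·1·1 = 0
  -Y*Z ↦ -1·1·5·2 = -10
  2*Z**2 ↦ 2·1·1·4 = 8
Sum: F(0, 5, 2) = (0) + (-10) + (8) = -2.
Reducing mod 7: -2 ≡ 5 (mod 7).
Since F(a, b, c) ≡ 5 ≠ 0 (mod 7), P does NOT lie on the curve.


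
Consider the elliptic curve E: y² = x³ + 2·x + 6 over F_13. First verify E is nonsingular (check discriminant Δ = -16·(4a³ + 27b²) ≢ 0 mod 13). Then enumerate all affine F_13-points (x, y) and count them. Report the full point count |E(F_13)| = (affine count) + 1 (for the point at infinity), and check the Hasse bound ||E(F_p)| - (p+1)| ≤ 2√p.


Affine points = {(1, 3), (1, 10), (3, 0), (4, 0), (6, 0), (7, 5), (7, 8), (8, 1), (8, 12), (9, 5), (9, 8), (10, 5), (10, 8), (12, 4), (12, 9)}; affine count = 15; |E(F_13)| = 16.

Discriminant check: Δ ∝ 4a³ + 27b² = 4·2³ + 27·6² = 4·8 + 27·36 ≡ 3 (mod 13). Nonzero ⇒ E is nonsingular.
For each x ∈ F_13, compute rhs = x³ + 2·x + 6 mod 13, then count y ∈ F_13 with y² ≡ rhs.
  x = 0: rhs = 6, matching y values: none (0 points).
  x = 1: rhs = 9, matching y values: 3, 10 (2 points).
  x = 2: rhs = 5, matching y values: none (0 points).
  x = 3: rhs = 0, matching y values: 0 (1 points).
  x = 4: rhs = 0, matching y values: 0 (1 points).
  x = 5: rhs = 11, matching y values: none (0 points).
  x = 6: rhs = 0, matching y values: 0 (1 points).
  x = 7: rhs = 12, matching y values: 5, 8 (2 points).
  x = 8: rhs = 1, matching y values: 1, 12 (2 points).
  x = 9: rhs = 12, matching y values: 5, 8 (2 points).
  x = 10: rhs = 12, matching y values: 5, 8 (2 points).
  x = 11: rhs = 7, matching y values: none (0 points).
  x = 12: rhs = 3, matching y values: 4, 9 (2 points).
Total affine count: 15.
Full point count |E(F_13)| = 15 + 1 = 16.
Hasse bound: |16 − (13+1)| = |2| = 2 ≤ 2√13 ≈ 7.2111 ✓.


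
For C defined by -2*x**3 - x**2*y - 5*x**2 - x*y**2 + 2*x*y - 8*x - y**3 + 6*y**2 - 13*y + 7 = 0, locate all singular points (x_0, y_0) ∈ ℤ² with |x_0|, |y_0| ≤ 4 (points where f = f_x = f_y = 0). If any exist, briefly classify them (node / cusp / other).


Singular points: {(-1, 2)}; classification: node.

Compute partial derivatives:
  f_x = -6*x**2 - 2*x*y - 10*x - y**2 + 2*y - 8.
  f_y = -x**2 - 2*x*y + 2*x - 3*y**2 + 12*y - 13.
Scan x_0 ∈ {−4, ..., 4}. For each x_0, f_y(x_0, y) is a polynomial in y; find its integer roots y ∈ {−4, ..., 4}, then test f_x and f at those candidates.
  x = -4: f_y(-4, y) = -3*y**2 + 20*y - 37; no integer root y with |y| ≤ 4.
  x = -3: f_y(-3, y) = -3*y**2 + 18*y - 28; no integer root y with |y| ≤ 4.
  x = -2: f_y(-2, y) = -3*y**2 + 16*y - 21; vanishes at y ∈ {3}. (-2, 3): f_x = -3 ≠ 0.
  x = -1: f_y(-1, y) = -3*y**2 + 14*y - 16; vanishes at y ∈ {2}. (-1, 2): f_x = 0, f = 0 — SINGULAR.
  x = 0: f_y(0, y) = -3*y**2 + 12*y - 13; no integer root y with |y| ≤ 4.
  x = 1: f_y(1, y) = -3*y**2 + 10*y - 12; no integer root y with |y| ≤ 4.
  x = 2: f_y(2, y) = -3*y**2 + 8*y - 13; no integer root y with |y| ≤ 4.
  x = 3: f_y(3, y) = -3*y**2 + 6*y - 16; no integer root y with |y| ≤ 4.
  x = 4: f_y(4, y) = -3*y**2 + 4*y - 21; no integer root y with |y| ≤ 4.
Only singular point on the grid: (-1, 2).
Classify: substitute x = -1 + u, y = 2 + v and expand: f = -2*u**3 - u**2*v - u**2 - u*v**2 - v**3 + v**2.
No constant or linear terms (consistent with a singular point). Quadratic part: -u**2 + v**2. Cubic part: -2*u**3 - u**2*v - u*v**2 - v**3.
The quadratic part v**2 - u**2 = (v − u)(v + u) splits into two distinct linear factors, so there are two distinct tangent lines y − 2 = ±(x − -1) — this is a node (ordinary double point).
Classification: node.


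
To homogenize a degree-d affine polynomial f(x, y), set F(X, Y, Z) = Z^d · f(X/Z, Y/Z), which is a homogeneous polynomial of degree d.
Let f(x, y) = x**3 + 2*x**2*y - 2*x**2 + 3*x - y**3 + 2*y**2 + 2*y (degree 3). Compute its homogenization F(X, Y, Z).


F(X, Y, Z) = X**3 + 2*X**2*Y - 2*X**2*Z + 3*X*Z**2 - Y**3 + 2*Y**2*Z + 2*Y*Z**2

deg(f) = 3.
Substitute x = X/Z, y = Y/Z into f, then multiply by Z^3.
  monomial 1·x^3·y^0 ↦ 1·X^3·Y^0·Z^0.
  monomial 2·x^2·y^1 ↦ 2·X^2·Y^1·Z^0.
  monomial -2·x^2·y^0 ↦ -2·X^2·Y^0·Z^1.
  monomial 3·x^1·y^0 ↦ 3·X^1·Y^0·Z^2.
  monomial -1·x^0·y^3 ↦ -1·X^0·Y^3·Z^0.
  monomial 2·x^0·y^2 ↦ 2·X^0·Y^2·Z^1.
  monomial 2·x^0·y^1 ↦ 2·X^0·Y^1·Z^2.
Collecting: F(X, Y, Z) = X**3 + 2*X**2*Y - 2*X**2*Z + 3*X*Z**2 - Y**3 + 2*Y**2*Z + 2*Y*Z**2.


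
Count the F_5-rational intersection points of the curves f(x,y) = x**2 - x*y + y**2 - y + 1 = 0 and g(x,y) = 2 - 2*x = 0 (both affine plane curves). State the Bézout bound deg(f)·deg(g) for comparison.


Common zeros: {(1, 3), (1, 4)}; count = 2; Bézout bound = 2.

deg(f) = 2, deg(g) = 1, so Bézout bound = 2.
Scan x ∈ F_5. For each x, list the y ∈ F_5 with f(x, y) ≡ 0 and those with g(x, y) ≡ 0 (mod 5); the common zeros in that column are the intersection.
  x = 0: f ≡ 0 at y ∈ ∅; g ≡ 0 at y ∈ ∅; common: ∅.
  x = 1: f ≡ 0 at y ∈ {3, 4}; g ≡ 0 at y ∈ {0, 1, 2, 3, 4}; common: {3, 4}.
  x = 2: f ≡ 0 at y ∈ {0, 3}; g ≡ 0 at y ∈ ∅; common: ∅.
  x = 3: f ≡ 0 at y ∈ {0, 4}; g ≡ 0 at y ∈ ∅; common: ∅.
  x = 4: f ≡ 0 at y ∈ ∅; g ≡ 0 at y ∈ ∅; common: ∅.
Collecting: common zeros = {(1, 3), (1, 4)}, so the count is 2.
Comparison with the Bézout bound: 2 ≤ 2 = deg(f)·deg(g), as expected for curves with no common component (the bound is attained).


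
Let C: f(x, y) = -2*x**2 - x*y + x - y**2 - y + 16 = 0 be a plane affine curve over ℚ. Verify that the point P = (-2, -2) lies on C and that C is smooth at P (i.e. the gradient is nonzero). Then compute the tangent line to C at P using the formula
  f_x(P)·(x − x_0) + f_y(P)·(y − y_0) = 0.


Tangent line at P: 11*x + 5*y + 32 = 0.

Step 1: f(-2, -2) = 0, so P lies on C.
Step 2: partial derivatives
  f_x(x, y) = -4*x - y + 1, f_y(x, y) = -x - 2*y - 1.
  f_x(P) = 11, f_y(P) = 5 (gradient nonzero, so P is smooth).
Step 3: tangent line at P: 11·(x − -2) + 5·(y − -2) = 0.
Expanding: 11*x + 5*y + 32 = 0.


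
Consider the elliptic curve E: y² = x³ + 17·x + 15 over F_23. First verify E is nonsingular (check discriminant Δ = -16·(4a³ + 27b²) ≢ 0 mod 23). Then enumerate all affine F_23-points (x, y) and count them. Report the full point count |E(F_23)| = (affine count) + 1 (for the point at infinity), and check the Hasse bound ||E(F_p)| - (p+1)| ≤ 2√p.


Affine points = {(3, 1), (3, 22), (4, 3), (4, 20), (5, 8), (5, 15), (9, 0), (10, 9), (10, 14), (13, 8), (13, 15), (16, 6), (16, 17), (18, 9), (18, 14), (20, 11), (20, 12)}; affine count = 17; |E(F_23)| = 18.

Discriminant check: Δ ∝ 4a³ + 27b² = 4·17³ + 27·15² = 4·4913 + 27·225 ≡ 13 (mod 23). Nonzero ⇒ E is nonsingular.
For each x ∈ F_23, compute rhs = x³ + 17·x + 15 mod 23, then count y ∈ F_23 with y² ≡ rhs.
  x = 0: rhs = 15, matching y values: none (0 points).
  x = 1: rhs = 10, matching y values: none (0 points).
  x = 2: rhs = 11, matching y values: none (0 points).
  x = 3: rhs = 1, matching y values: 1, 22 (2 points).
  x = 4: rhs = 9, matching y values: 3, 20 (2 points).
  x = 5: rhs = 18, matching y values: 8, 15 (2 points).
  x = 6: rhs = 11, matching y values: none (0 points).
  x = 7: rhs = 17, matching y values: none (0 points).
  x = 8: rhs = 19, matching y values: none (0 points).
  x = 9: rhs = 0, matching y values: 0 (1 points).
  x = 10: rhs = 12, matching y values: 9, 14 (2 points).
  x = 11: rhs = 15, matching y values: none (0 points).
  x = 12: rhs = 15, matching y values: none (0 points).
  x = 13: rhs = 18, matching y values: 8, 15 (2 points).
  x = 14: rhs = 7, matching y values: none (0 points).
  x = 15: rhs = 11, matching y values: none (0 points).
  x = 16: rhs = 13, matching y values: 6, 17 (2 points).
  x = 17: rhs = 19, matching y values: none (0 points).
  x = 18: rhs = 12, matching y values: 9, 14 (2 points).
  x = 19: rhs = 21, matching y values: none (0 points).
  x = 20: rhs = 6, matching y values: 11, 12 (2 points).
  x = 21: rhs = 19, matching y values: none (0 points).
  x = 22: rhs = 20, matching y values: none (0 points).
Total affine count: 17.
Full point count |E(F_23)| = 17 + 1 = 18.
Hasse bound: |18 − (23+1)| = |-6| = 6 ≤ 2√23 ≈ 9.5917 ✓.


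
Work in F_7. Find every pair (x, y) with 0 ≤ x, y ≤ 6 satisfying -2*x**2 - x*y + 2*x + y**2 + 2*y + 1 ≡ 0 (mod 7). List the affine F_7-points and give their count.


Affine F_7-points: {(0, 6), (1, 2), (1, 4), (5, 4), (5, 6), (6, 2)}; count = 6.

For each of the 49 pairs (x, y) ∈ F_7², evaluate f(x, y) mod 7. Record the zeros.
  x = 0: [0↦1, 1↦4, 2↦2, 3↦2, 4↦4, 5↦1, 6↦0]  zeros at y ∈ {6}
  x = 1: [0↦1, 1↦3, 2↦0, 3↦6, 4↦0, 5↦3, 6↦1]  zeros at y ∈ {2, 4}
  x = 2: [0↦4, 1↦5, 2↦1, 3↦6, 4↦6, 5↦1, 6↦5]  zeros at y ∈ ∅
  x = 3: [0↦3, 1↦3, 2↦5, 3↦2, 4↦1, 5↦2, 6↦5]  zeros at y ∈ ∅
  x = 4: [0↦5, 1↦4, 2↦5, 3↦1, 4↦6, 5↦6, 6↦1]  zeros at y ∈ ∅
  x = 5: [0↦3, 1↦1, 2↦1, 3↦3, 4↦0, 5↦6, 6↦0]  zeros at y ∈ {4, 6}
  x = 6: [0↦4, 1↦1, 2↦0, 3↦1, 4↦4, 5↦2, 6↦2]  zeros at y ∈ {2}
Collecting zeros: affine points = {(0, 6), (1, 2), (1, 4), (5, 4), (5, 6), (6, 2)}.
Total count |C(F_7)_aff| = 6.


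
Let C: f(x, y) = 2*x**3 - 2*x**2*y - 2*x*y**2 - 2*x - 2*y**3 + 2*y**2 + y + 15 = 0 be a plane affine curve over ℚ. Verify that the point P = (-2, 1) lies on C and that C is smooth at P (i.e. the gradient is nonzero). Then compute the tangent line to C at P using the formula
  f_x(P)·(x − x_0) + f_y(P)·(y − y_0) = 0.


Tangent line at P: 28*x - y + 57 = 0.

Step 1: f(-2, 1) = 0, so P lies on C.
Step 2: partial derivatives
  f_x(x, y) = 6*x**2 - 4*x*y - 2*y**2 - 2, f_y(x, y) = -2*x**2 - 4*x*y - 6*y**2 + 4*y + 1.
  f_x(P) = 28, f_y(P) = -1 (gradient nonzero, so P is smooth).
Step 3: tangent line at P: 28·(x − -2) + -1·(y − 1) = 0.
Expanding: 28*x - y + 57 = 0.


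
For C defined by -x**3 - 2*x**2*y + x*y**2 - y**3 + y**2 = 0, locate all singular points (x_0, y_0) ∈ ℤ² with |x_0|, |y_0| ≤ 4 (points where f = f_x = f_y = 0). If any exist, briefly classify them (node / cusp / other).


Singular points: {(0, 0)}; classification: cusp.

Compute partial derivatives:
  f_x = -3*x**2 - 4*x*y + y**2.
  f_y = -2*x**2 + 2*x*y - 3*y**2 + 2*y.
Scan x_0 ∈ {−4, ..., 4}. For each x_0, f_y(x_0, y) is a polynomial in y; find its integer roots y ∈ {−4, ..., 4}, then test f_x and f at those candidates.
  x = -4: f_y(-4, y) = -3*y**2 - 6*y - 32; no integer root y with |y| ≤ 4.
  x = -3: f_y(-3, y) = -3*y**2 - 4*y - 18; no integer root y with |y| ≤ 4.
  x = -2: f_y(-2, y) = -3*y**2 - 2*y - 8; no integer root y with |y| ≤ 4.
  x = -1: f_y(-1, y) = -3*y**2 - 2; no integer root y with |y| ≤ 4.
  x = 0: f_y(0, y) = -3*y**2 + 2*y; vanishes at y ∈ {0}. (0, 0): f_x = 0, f = 0 — SINGULAR.
  x = 1: f_y(1, y) = -3*y**2 + 4*y - 2; no integer root y with |y| ≤ 4.
  x = 2: f_y(2, y) = -3*y**2 + 6*y - 8; no integer root y with |y| ≤ 4.
  x = 3: f_y(3, y) = -3*y**2 + 8*y - 18; no integer root y with |y| ≤ 4.
  x = 4: f_y(4, y) = -3*y**2 + 10*y - 32; no integer root y with |y| ≤ 4.
Only singular point on the grid: (0, 0).
Classify: substitute x = 0 + u, y = 0 + v and expand: f = -u**3 - 2*u**2*v + u*v**2 - v**3 + v**2.
No constant or linear terms (consistent with a singular point). Quadratic part: v**2. Cubic part: -u**3 - 2*u**2*v + u*v**2 - v**3.
The quadratic part v**2 is a perfect square, so there is a single (double) tangent line v = 0, i.e. y = 0. Restricting the cubic part to that line (v = 0) leaves -u**3 ≠ 0, so f is not divisible by v and the branch is v² ≈ u**3 to lowest order — this is a cusp.
Classification: cusp.


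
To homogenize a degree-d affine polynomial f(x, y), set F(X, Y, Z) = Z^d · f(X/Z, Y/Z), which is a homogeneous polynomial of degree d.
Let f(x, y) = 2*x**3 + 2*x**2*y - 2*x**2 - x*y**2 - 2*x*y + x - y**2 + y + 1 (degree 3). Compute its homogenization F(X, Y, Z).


F(X, Y, Z) = 2*X**3 + 2*X**2*Y - 2*X**2*Z - X*Y**2 - 2*X*Y*Z + X*Z**2 - Y**2*Z + Y*Z**2 + Z**3

deg(f) = 3.
Substitute x = X/Z, y = Y/Z into f, then multiply by Z^3.
  monomial 2·x^3·y^0 ↦ 2·X^3·Y^0·Z^0.
  monomial 2·x^2·y^1 ↦ 2·X^2·Y^1·Z^0.
  monomial -2·x^2·y^0 ↦ -2·X^2·Y^0·Z^1.
  monomial -1·x^1·y^2 ↦ -1·X^1·Y^2·Z^0.
  monomial -2·x^1·y^1 ↦ -2·X^1·Y^1·Z^1.
  monomial 1·x^1·y^0 ↦ 1·X^1·Y^0·Z^2.
  monomial -1·x^0·y^2 ↦ -1·X^0·Y^2·Z^1.
  monomial 1·x^0·y^1 ↦ 1·X^0·Y^1·Z^2.
  monomial 1·x^0·y^0 ↦ 1·X^0·Y^0·Z^3.
Collecting: F(X, Y, Z) = 2*X**3 + 2*X**2*Y - 2*X**2*Z - X*Y**2 - 2*X*Y*Z + X*Z**2 - Y**2*Z + Y*Z**2 + Z**3.


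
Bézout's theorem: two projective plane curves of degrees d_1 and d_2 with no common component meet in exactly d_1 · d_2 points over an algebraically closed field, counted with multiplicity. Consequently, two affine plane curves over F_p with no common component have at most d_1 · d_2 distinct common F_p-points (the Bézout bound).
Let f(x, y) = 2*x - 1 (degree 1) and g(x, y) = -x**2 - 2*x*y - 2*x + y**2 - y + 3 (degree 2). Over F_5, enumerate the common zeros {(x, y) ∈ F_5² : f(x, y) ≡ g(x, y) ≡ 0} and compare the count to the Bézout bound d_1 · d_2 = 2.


Common zeros: ∅; count = 0; Bézout bound = 2.

deg(f) = 1, deg(g) = 2, so Bézout bound = 2.
Scan x ∈ F_5. For each x, list the y ∈ F_5 with f(x, y) ≡ 0 and those with g(x, y) ≡ 0 (mod 5); the common zeros in that column are the intersection.
  x = 0: f ≡ 0 at y ∈ ∅; g ≡ 0 at y ∈ {2, 4}; common: ∅.
  x = 1: f ≡ 0 at y ∈ ∅; g ≡ 0 at y ∈ {0, 3}; common: ∅.
  x = 2: f ≡ 0 at y ∈ ∅; g ≡ 0 at y ∈ {0}; common: ∅.
  x = 3: f ≡ 0 at y ∈ {0, 1, 2, 3, 4}; g ≡ 0 at y ∈ ∅; common: ∅.
  x = 4: f ≡ 0 at y ∈ ∅; g ≡ 0 at y ∈ {2}; common: ∅.
Collecting: common zeros = ∅, so the count is 0.
Comparison with the Bézout bound: 0 ≤ 2 = deg(f)·deg(g), as expected for curves with no common component (the affine F_5-count falls short of the bound because intersections may lie at infinity, over extension fields, or carry multiplicity).


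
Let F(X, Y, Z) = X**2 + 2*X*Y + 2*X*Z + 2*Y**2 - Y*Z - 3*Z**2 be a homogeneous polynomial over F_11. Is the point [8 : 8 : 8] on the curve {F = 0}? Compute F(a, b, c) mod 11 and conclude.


F(8,8,8) ≡ 5 (mod 11); P is NOT on the curve.

Evaluate F(8, 8, 8) term-by-term (mod 11).
  X**2 ↦ 1·64·1·1 = 64
  2*X*Y ↦ 2·8·8·1 = 128
  2*X*Z ↦ 2·8·1·8 = 128
  2*Y**2 ↦ 2·1·64·1 = 128
  -Y*Z ↦ -1·1·8·8 = -64
  -3*Z**2 ↦ -3·1·1·64 = -192
Sum: F(8, 8, 8) = (64) + (128) + (128) + (128) + (-64) + (-192) = 192.
Reducing mod 11: 192 ≡ 5 (mod 11).
Since F(a, b, c) ≡ 5 ≠ 0 (mod 11), P does NOT lie on the curve.


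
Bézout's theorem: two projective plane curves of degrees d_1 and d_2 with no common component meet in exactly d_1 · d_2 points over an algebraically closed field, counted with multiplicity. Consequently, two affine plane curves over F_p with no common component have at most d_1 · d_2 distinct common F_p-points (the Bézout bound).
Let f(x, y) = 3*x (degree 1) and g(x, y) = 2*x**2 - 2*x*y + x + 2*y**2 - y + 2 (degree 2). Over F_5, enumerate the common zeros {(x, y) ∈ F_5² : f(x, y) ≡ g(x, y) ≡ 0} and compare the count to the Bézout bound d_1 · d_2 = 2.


Common zeros: {(0, 4)}; count = 1; Bézout bound = 2.

deg(f) = 1, deg(g) = 2, so Bézout bound = 2.
Scan x ∈ F_5. For each x, list the y ∈ F_5 with f(x, y) ≡ 0 and those with g(x, y) ≡ 0 (mod 5); the common zeros in that column are the intersection.
  x = 0: f ≡ 0 at y ∈ {0, 1, 2, 3, 4}; g ≡ 0 at y ∈ {4}; common: {4}.
  x = 1: f ≡ 0 at y ∈ ∅; g ≡ 0 at y ∈ {0, 4}; common: ∅.
  x = 2: f ≡ 0 at y ∈ ∅; g ≡ 0 at y ∈ {2, 3}; common: ∅.
  x = 3: f ≡ 0 at y ∈ ∅; g ≡ 0 at y ∈ {3}; common: ∅.
  x = 4: f ≡ 0 at y ∈ ∅; g ≡ 0 at y ∈ ∅; common: ∅.
Collecting: common zeros = {(0, 4)}, so the count is 1.
Comparison with the Bézout bound: 1 ≤ 2 = deg(f)·deg(g), as expected for curves with no common component (the affine F_5-count falls short of the bound because intersections may lie at infinity, over extension fields, or carry multiplicity).


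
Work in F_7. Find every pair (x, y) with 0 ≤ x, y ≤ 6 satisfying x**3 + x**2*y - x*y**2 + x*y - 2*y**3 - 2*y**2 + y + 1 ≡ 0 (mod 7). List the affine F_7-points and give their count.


Affine F_7-points: {(0, 2), (0, 5), (0, 6), (1, 1), (1, 3), (1, 5), (2, 6), (3, 0), (5, 0), (6, 0), (6, 4), (6, 6)}; count = 12.

For each of the 49 pairs (x, y) ∈ F_7², evaluate f(x, y) mod 7. Record the zeros.
  x = 0: [0↦1, 1↦5, 2↦0, 3↦2, 4↦6, 5↦0, 6↦0]  zeros at y ∈ {2, 5, 6}
  x = 1: [0↦2, 1↦0, 2↦1, 3↦0, 4↦6, 5↦0, 6↦5]  zeros at y ∈ {1, 3, 5}
  x = 2: [0↦2, 1↦3, 2↦5, 3↦3, 4↦6, 5↦2, 6↦0]  zeros at y ∈ {6}
  x = 3: [0↦0, 1↦6, 2↦4, 3↦3, 4↦5, 5↦5, 6↦5]  zeros at y ∈ {0}
  x = 4: [0↦2, 1↦1, 2↦4, 3↦6, 4↦2, 5↦1, 6↦5]  zeros at y ∈ ∅
  x = 5: [0↦0, 1↦1, 2↦4, 3↦4, 4↦3, 5↦3, 6↦6]  zeros at y ∈ {0}
  x = 6: [0↦0, 1↦5, 2↦3, 3↦3, 4↦0, 5↦3, 6↦0]  zeros at y ∈ {0, 4, 6}
Collecting zeros: affine points = {(0, 2), (0, 5), (0, 6), (1, 1), (1, 3), (1, 5), (2, 6), (3, 0), (5, 0), (6, 0), (6, 4), (6, 6)}.
Total count |C(F_7)_aff| = 12.


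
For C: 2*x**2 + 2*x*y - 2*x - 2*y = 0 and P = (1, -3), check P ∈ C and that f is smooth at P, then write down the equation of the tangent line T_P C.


Tangent line at P: 4 - 4*x = 0.

Step 1: f(1, -3) = 0, so P lies on C.
Step 2: partial derivatives
  f_x(x, y) = 4*x + 2*y - 2, f_y(x, y) = 2*x - 2.
  f_x(P) = -4, f_y(P) = 0 (gradient nonzero, so P is smooth).
Step 3: tangent line at P: -4·(x − 1) + 0·(y − -3) = 0.
Expanding: 4 - 4*x = 0.


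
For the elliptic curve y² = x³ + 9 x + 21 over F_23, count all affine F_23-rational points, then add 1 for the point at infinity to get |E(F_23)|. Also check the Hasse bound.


Affine points = {(1, 10), (1, 13), (2, 1), (2, 22), (3, 11), (3, 12), (4, 11), (4, 12), (7, 6), (7, 17), (9, 7), (9, 16), (11, 5), (11, 18), (13, 9), (13, 14), (14, 4), (14, 19), (15, 9), (15, 14), (16, 11), (16, 12), (17, 2), (17, 21), (18, 9), (18, 14), (19, 6), (19, 17), (20, 6), (20, 17), (21, 8), (21, 15)}; affine count = 32; |E(F_23)| = 33.

Discriminant check: Δ ∝ 4a³ + 27b² = 4·9³ + 27·21² = 4·729 + 27·441 ≡ 11 (mod 23). Nonzero ⇒ E is nonsingular.
For each x ∈ F_23, compute rhs = x³ + 9·x + 21 mod 23, then count y ∈ F_23 with y² ≡ rhs.
  x = 0: rhs = 21, matching y values: none (0 points).
  x = 1: rhs = 8, matching y values: 10, 13 (2 points).
  x = 2: rhs = 1, matching y values: 1, 22 (2 points).
  x = 3: rhs = 6, matching y values: 11, 12 (2 points).
  x = 4: rhs = 6, matching y values: 11, 12 (2 points).
  x = 5: rhs = 7, matching y values: none (0 points).
  x = 6: rhs = 15, matching y values: none (0 points).
  x = 7: rhs = 13, matching y values: 6, 17 (2 points).
  x = 8: rhs = 7, matching y values: none (0 points).
  x = 9: rhs = 3, matching y values: 7, 16 (2 points).
  x = 10: rhs = 7, matching y values: none (0 points).
  x = 11: rhs = 2, matching y values: 5, 18 (2 points).
  x = 12: rhs = 17, matching y values: none (0 points).
  x = 13: rhs = 12, matching y values: 9, 14 (2 points).
  x = 14: rhs = 16, matching y values: 4, 19 (2 points).
  x = 15: rhs = 12, matching y values: 9, 14 (2 points).
  x = 16: rhs = 6, matching y values: 11, 12 (2 points).
  x = 17: rhs = 4, matching y values: 2, 21 (2 points).
  x = 18: rhs = 12, matching y values: 9, 14 (2 points).
  x = 19: rhs = 13, matching y values: 6, 17 (2 points).
  x = 20: rhs = 13, matching y values: 6, 17 (2 points).
  x = 21: rhs = 18, matching y values: 8, 15 (2 points).
  x = 22: rhs = 11, matching y values: none (0 points).
Total affine count: 32.
Full point count |E(F_23)| = 32 + 1 = 33.
Hasse bound: |33 − (23+1)| = |9| = 9 ≤ 2√23 ≈ 9.5917 ✓.


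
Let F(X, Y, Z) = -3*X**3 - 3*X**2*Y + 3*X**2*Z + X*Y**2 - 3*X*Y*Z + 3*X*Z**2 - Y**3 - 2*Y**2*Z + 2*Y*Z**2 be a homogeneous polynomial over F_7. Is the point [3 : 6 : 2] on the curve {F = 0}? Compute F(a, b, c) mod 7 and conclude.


F(3,6,2) ≡ 4 (mod 7); P is NOT on the curve.

Evaluate F(3, 6, 2) term-by-term (mod 7).
  -3*X**3 ↦ -3·27·1·1 = -81
  -3*X**2*Y ↦ -3·9·6·1 = -162
  3*X**2*Z ↦ 3·9·1·2 = 54
  X*Y**2 ↦ 1·3·36·1 = 108
  -3*X*Y*Z ↦ -3·3·6·2 = -108
  3*X*Z**2 ↦ 3·3·1·4 = 36
  -Y**3 ↦ -1·1·216·1 = -216
  -2*Y**2*Z ↦ -2·1·36·2 = -144
  2*Y*Z**2 ↦ 2·1·6·4 = 48
Sum: F(3, 6, 2) = (-81) + (-162) + (54) + (108) + (-108) + (36) + (-216) + (-144) + (48) = -465.
Reducing mod 7: -465 ≡ 4 (mod 7).
Since F(a, b, c) ≡ 4 ≠ 0 (mod 7), P does NOT lie on the curve.


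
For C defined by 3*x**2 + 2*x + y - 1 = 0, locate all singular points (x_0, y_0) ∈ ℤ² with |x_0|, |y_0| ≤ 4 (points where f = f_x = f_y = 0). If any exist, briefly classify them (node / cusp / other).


No singular points in the scanned grid; C is smooth there.

Compute partial derivatives:
  f_x = 6*x + 2.
  f_y = 1.
f_y = 1 is a nonzero constant, so f_y never vanishes: no point (x, y) can satisfy f = f_x = f_y = 0. In particular no (x, y) ∈ {−4, ..., 4}² is singular; the curve is smooth.


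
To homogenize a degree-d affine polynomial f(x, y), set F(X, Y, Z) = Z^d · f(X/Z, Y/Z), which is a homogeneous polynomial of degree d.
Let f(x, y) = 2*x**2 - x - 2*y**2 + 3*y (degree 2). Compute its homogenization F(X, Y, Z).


F(X, Y, Z) = 2*X**2 - X*Z - 2*Y**2 + 3*Y*Z

deg(f) = 2.
Substitute x = X/Z, y = Y/Z into f, then multiply by Z^2.
  monomial 2·x^2·y^0 ↦ 2·X^2·Y^0·Z^0.
  monomial -1·x^1·y^0 ↦ -1·X^1·Y^0·Z^1.
  monomial -2·x^0·y^2 ↦ -2·X^0·Y^2·Z^0.
  monomial 3·x^0·y^1 ↦ 3·X^0·Y^1·Z^1.
Collecting: F(X, Y, Z) = 2*X**2 - X*Z - 2*Y**2 + 3*Y*Z.


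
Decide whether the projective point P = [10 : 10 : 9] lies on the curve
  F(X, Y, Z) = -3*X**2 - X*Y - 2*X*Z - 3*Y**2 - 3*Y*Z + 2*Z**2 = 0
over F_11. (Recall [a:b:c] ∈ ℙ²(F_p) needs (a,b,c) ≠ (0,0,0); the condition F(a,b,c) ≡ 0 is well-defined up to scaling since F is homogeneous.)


F(10,10,9) ≡ 2 (mod 11); P is NOT on the curve.

Evaluate F(10, 10, 9) term-by-term (mod 11).
  -3*X**2 ↦ -3·100·1·1 = -300
  -X*Y ↦ -1·10·10·1 = -100
  -2*X*Z ↦ -2·10·1·9 = -180
  -3*Y**2 ↦ -3·1·100·1 = -300
  -3*Y*Z ↦ -3·1·10·9 = -270
  2*Z**2 ↦ 2·1·1·81 = 162
Sum: F(10, 10, 9) = (-300) + (-100) + (-180) + (-300) + (-270) + (162) = -988.
Reducing mod 11: -988 ≡ 2 (mod 11).
Since F(a, b, c) ≡ 2 ≠ 0 (mod 11), P does NOT lie on the curve.


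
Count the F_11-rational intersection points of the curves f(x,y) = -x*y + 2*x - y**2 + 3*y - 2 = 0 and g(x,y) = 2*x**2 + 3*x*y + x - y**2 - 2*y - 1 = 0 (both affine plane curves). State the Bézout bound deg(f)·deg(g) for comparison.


Common zeros: {(1, 2)}; count = 1; Bézout bound = 4.

deg(f) = 2, deg(g) = 2, so Bézout bound = 4.
Scan x ∈ F_11. For each x, list the y ∈ F_11 with f(x, y) ≡ 0 and those with g(x, y) ≡ 0 (mod 11); the common zeros in that column are the intersection.
  x = 0: f ≡ 0 at y ∈ {1, 2}; g ≡ 0 at y ∈ {10}; common: ∅.
  x = 1: f ≡ 0 at y ∈ {0, 2}; g ≡ 0 at y ∈ {2, 10}; common: {2}.
  x = 2: f ≡ 0 at y ∈ {2, 10}; g ≡ 0 at y ∈ ∅; common: ∅.
  x = 3: f ≡ 0 at y ∈ {2, 9}; g ≡ 0 at y ∈ ∅; common: ∅.
  x = 4: f ≡ 0 at y ∈ {2, 8}; g ≡ 0 at y ∈ {1, 9}; common: ∅.
  x = 5: f ≡ 0 at y ∈ {2, 7}; g ≡ 0 at y ∈ {1}; common: ∅.
  x = 6: f ≡ 0 at y ∈ {2, 6}; g ≡ 0 at y ∈ {0, 5}; common: ∅.
  x = 7: f ≡ 0 at y ∈ {2, 5}; g ≡ 0 at y ∈ ∅; common: ∅.
  x = 8: f ≡ 0 at y ∈ {2, 4}; g ≡ 0 at y ∈ {5, 6}; common: ∅.
  x = 9: f ≡ 0 at y ∈ {2, 3}; g ≡ 0 at y ∈ ∅; common: ∅.
  x = 10: f ≡ 0 at y ∈ {2}; g ≡ 0 at y ∈ {0, 6}; common: ∅.
Collecting: common zeros = {(1, 2)}, so the count is 1.
Comparison with the Bézout bound: 1 ≤ 4 = deg(f)·deg(g), as expected for curves with no common component (the affine F_11-count falls short of the bound because intersections may lie at infinity, over extension fields, or carry multiplicity).


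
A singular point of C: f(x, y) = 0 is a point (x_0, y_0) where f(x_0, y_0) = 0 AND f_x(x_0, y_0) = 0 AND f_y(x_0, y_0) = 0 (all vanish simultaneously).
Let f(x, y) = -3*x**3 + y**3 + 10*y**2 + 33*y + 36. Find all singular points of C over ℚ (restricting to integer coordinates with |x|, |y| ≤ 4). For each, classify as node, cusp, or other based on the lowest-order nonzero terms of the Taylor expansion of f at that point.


Singular points: {(0, -3)}; classification: cusp.

Compute partial derivatives:
  f_x = -9*x**2.
  f_y = 3*y**2 + 20*y + 33.
Scan x_0 ∈ {−4, ..., 4}. For each x_0, f_y(x_0, y) is a polynomial in y; find its integer roots y ∈ {−4, ..., 4}, then test f_x and f at those candidates.
  x = -4: f_y(-4, y) = 3*y**2 + 20*y + 33; vanishes at y ∈ {-3}. (-4, -3): f_x = -144 ≠ 0.
  x = -3: f_y(-3, y) = 3*y**2 + 20*y + 33; vanishes at y ∈ {-3}. (-3, -3): f_x = -81 ≠ 0.
  x = -2: f_y(-2, y) = 3*y**2 + 20*y + 33; vanishes at y ∈ {-3}. (-2, -3): f_x = -36 ≠ 0.
  x = -1: f_y(-1, y) = 3*y**2 + 20*y + 33; vanishes at y ∈ {-3}. (-1, -3): f_x = -9 ≠ 0.
  x = 0: f_y(0, y) = 3*y**2 + 20*y + 33; vanishes at y ∈ {-3}. (0, -3): f_x = 0, f = 0 — SINGULAR.
  x = 1: f_y(1, y) = 3*y**2 + 20*y + 33; vanishes at y ∈ {-3}. (1, -3): f_x = -9 ≠ 0.
  x = 2: f_y(2, y) = 3*y**2 + 20*y + 33; vanishes at y ∈ {-3}. (2, -3): f_x = -36 ≠ 0.
  x = 3: f_y(3, y) = 3*y**2 + 20*y + 33; vanishes at y ∈ {-3}. (3, -3): f_x = -81 ≠ 0.
  x = 4: f_y(4, y) = 3*y**2 + 20*y + 33; vanishes at y ∈ {-3}. (4, -3): f_x = -144 ≠ 0.
Only singular point on the grid: (0, -3).
Classify: substitute x = 0 + u, y = -3 + v and expand: f = -3*u**3 + v**3 + v**2.
No constant or linear terms (consistent with a singular point). Quadratic part: v**2. Cubic part: -3*u**3 + v**3.
The quadratic part v**2 is a perfect square, so there is a single (double) tangent line v = 0, i.e. y = -3. Restricting the cubic part to that line (v = 0) leaves -3*u**3 ≠ 0, so f is not divisible by v and the branch is v² ≈ 3*u**3 to lowest order — this is a cusp.
Classification: cusp.


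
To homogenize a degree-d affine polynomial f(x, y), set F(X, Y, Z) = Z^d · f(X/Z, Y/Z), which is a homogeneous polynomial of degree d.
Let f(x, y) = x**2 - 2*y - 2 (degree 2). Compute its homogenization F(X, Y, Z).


F(X, Y, Z) = X**2 - 2*Y*Z - 2*Z**2

deg(f) = 2.
Substitute x = X/Z, y = Y/Z into f, then multiply by Z^2.
  monomial 1·x^2·y^0 ↦ 1·X^2·Y^0·Z^0.
  monomial -2·x^0·y^1 ↦ -2·X^0·Y^1·Z^1.
  monomial -2·x^0·y^0 ↦ -2·X^0·Y^0·Z^2.
Collecting: F(X, Y, Z) = X**2 - 2*Y*Z - 2*Z**2.


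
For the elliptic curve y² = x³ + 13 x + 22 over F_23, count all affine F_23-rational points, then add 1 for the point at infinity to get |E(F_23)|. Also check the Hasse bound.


Affine points = {(1, 6), (1, 17), (4, 0), (10, 5), (10, 18), (11, 1), (11, 22), (14, 2), (14, 21), (15, 2), (15, 21), (16, 5), (16, 18), (17, 2), (17, 21), (18, 4), (18, 19), (20, 5), (20, 18), (22, 10), (22, 13)}; affine count = 21; |E(F_23)| = 22.

Discriminant check: Δ ∝ 4a³ + 27b² = 4·13³ + 27·22² = 4·2197 + 27·484 ≡ 6 (mod 23). Nonzero ⇒ E is nonsingular.
For each x ∈ F_23, compute rhs = x³ + 13·x + 22 mod 23, then count y ∈ F_23 with y² ≡ rhs.
  x = 0: rhs = 22, matching y values: none (0 points).
  x = 1: rhs = 13, matching y values: 6, 17 (2 points).
  x = 2: rhs = 10, matching y values: none (0 points).
  x = 3: rhs = 19, matching y values: none (0 points).
  x = 4: rhs = 0, matching y values: 0 (1 points).
  x = 5: rhs = 5, matching y values: none (0 points).
  x = 6: rhs = 17, matching y values: none (0 points).
  x = 7: rhs = 19, matching y values: none (0 points).
  x = 8: rhs = 17, matching y values: none (0 points).
  x = 9: rhs = 17, matching y values: none (0 points).
  x = 10: rhs = 2, matching y values: 5, 18 (2 points).
  x = 11: rhs = 1, matching y values: 1, 22 (2 points).
  x = 12: rhs = 20, matching y values: none (0 points).
  x = 13: rhs = 19, matching y values: none (0 points).
  x = 14: rhs = 4, matching y values: 2, 21 (2 points).
  x = 15: rhs = 4, matching y values: 2, 21 (2 points).
  x = 16: rhs = 2, matching y values: 5, 18 (2 points).
  x = 17: rhs = 4, matching y values: 2, 21 (2 points).
  x = 18: rhs = 16, matching y values: 4, 19 (2 points).
  x = 19: rhs = 21, matching y values: none (0 points).
  x = 20: rhs = 2, matching y values: 5, 18 (2 points).
  x = 21: rhs = 11, matching y values: none (0 points).
  x = 22: rhs = 8, matching y values: 10, 13 (2 points).
Total affine count: 21.
Full point count |E(F_23)| = 21 + 1 = 22.
Hasse bound: |22 − (23+1)| = |-2| = 2 ≤ 2√23 ≈ 9.5917 ✓.


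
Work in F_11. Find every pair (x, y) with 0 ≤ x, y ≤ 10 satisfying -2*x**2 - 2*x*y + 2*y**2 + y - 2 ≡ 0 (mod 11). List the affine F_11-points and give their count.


Affine F_11-points: {(1, 3), (2, 1), (2, 6), (3, 2), (3, 6), (6, 2), (6, 9), (7, 3), (7, 9), (8, 1)}; count = 10.

For each of the 121 pairs (x, y) ∈ F_11², evaluate f(x, y) mod 11. Record the zeros.
  x = 0: [0↦9, 1↦1, 2↦8, 3↦8, 4↦1, 5↦9, 6↦10, 7↦4, 8↦2, 9↦4, 10↦10]  zeros at y ∈ ∅
  x = 1: [0↦7, 1↦8, 2↦2, 3↦0, 4↦2, 5↦8, 6↦7, 7↦10, 8↦6, 9↦6, 10↦10]  zeros at y ∈ {3}
  x = 2: [0↦1, 1↦0, 2↦3, 3↦10, 4↦10, 5↦3, 6↦0, 7↦1, 8↦6, 9↦4, 10↦6]  zeros at y ∈ {1, 6}
  x = 3: [0↦2, 1↦10, 2↦0, 3↦5, 4↦3, 5↦5, 6↦0, 7↦10, 8↦2, 9↦9, 10↦9]  zeros at y ∈ {2, 6}
  x = 4: [0↦10, 1↦5, 2↦4, 3↦7, 4↦3, 5↦3, 6↦7, 7↦4, 8↦5, 9↦10, 10↦8]  zeros at y ∈ ∅
  x = 5: [0↦3, 1↦7, 2↦4, 3↦5, 4↦10, 5↦8, 6↦10, 7↦5, 8↦4, 9↦7, 10↦3]  zeros at y ∈ ∅
  x = 6: [0↦3, 1↦5, 2↦0, 3↦10, 4↦2, 5↦9, 6↦9, 7↦2, 8↦10, 9↦0, 10↦5]  zeros at y ∈ {2, 9}
  x = 7: [0↦10, 1↦10, 2↦3, 3↦0, 4↦1, 5↦6, 6↦4, 7↦6, 8↦1, 9↦0, 10↦3]  zeros at y ∈ {3, 9}
  x = 8: [0↦2, 1↦0, 2↦2, 3↦8, 4↦7, 5↦10, 6↦6, 7↦6, 8↦10, 9↦7, 10↦8]  zeros at y ∈ {1}
  x = 9: [0↦1, 1↦8, 2↦8, 3↦1, 4↦9, 5↦10, 6↦4, 7↦2, 8↦4, 9↦10, 10↦9]  zeros at y ∈ ∅
  x = 10: [0↦7, 1↦1, 2↦10, 3↦1, 4↦7, 5↦6, 6↦9, 7↦5, 8↦5, 9↦9, 10↦6]  zeros at y ∈ ∅
Collecting zeros: affine points = {(1, 3), (2, 1), (2, 6), (3, 2), (3, 6), (6, 2), (6, 9), (7, 3), (7, 9), (8, 1)}.
Total count |C(F_11)_aff| = 10.


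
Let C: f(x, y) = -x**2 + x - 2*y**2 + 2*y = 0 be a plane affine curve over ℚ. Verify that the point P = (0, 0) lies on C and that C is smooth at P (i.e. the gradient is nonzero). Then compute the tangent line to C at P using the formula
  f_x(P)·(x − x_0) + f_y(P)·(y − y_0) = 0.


Tangent line at P: x + 2*y = 0.

Step 1: f(0, 0) = 0, so P lies on C.
Step 2: partial derivatives
  f_x(x, y) = 1 - 2*x, f_y(x, y) = 2 - 4*y.
  f_x(P) = 1, f_y(P) = 2 (gradient nonzero, so P is smooth).
Step 3: tangent line at P: 1·(x − 0) + 2·(y − 0) = 0.
Expanding: x + 2*y = 0.


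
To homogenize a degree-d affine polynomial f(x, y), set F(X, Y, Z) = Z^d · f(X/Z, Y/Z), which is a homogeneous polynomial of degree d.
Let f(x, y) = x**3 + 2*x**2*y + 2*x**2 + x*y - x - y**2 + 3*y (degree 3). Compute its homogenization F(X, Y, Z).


F(X, Y, Z) = X**3 + 2*X**2*Y + 2*X**2*Z + X*Y*Z - X*Z**2 - Y**2*Z + 3*Y*Z**2

deg(f) = 3.
Substitute x = X/Z, y = Y/Z into f, then multiply by Z^3.
  monomial 1·x^3·y^0 ↦ 1·X^3·Y^0·Z^0.
  monomial 2·x^2·y^1 ↦ 2·X^2·Y^1·Z^0.
  monomial 2·x^2·y^0 ↦ 2·X^2·Y^0·Z^1.
  monomial 1·x^1·y^1 ↦ 1·X^1·Y^1·Z^1.
  monomial -1·x^1·y^0 ↦ -1·X^1·Y^0·Z^2.
  monomial -1·x^0·y^2 ↦ -1·X^0·Y^2·Z^1.
  monomial 3·x^0·y^1 ↦ 3·X^0·Y^1·Z^2.
Collecting: F(X, Y, Z) = X**3 + 2*X**2*Y + 2*X**2*Z + X*Y*Z - X*Z**2 - Y**2*Z + 3*Y*Z**2.
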